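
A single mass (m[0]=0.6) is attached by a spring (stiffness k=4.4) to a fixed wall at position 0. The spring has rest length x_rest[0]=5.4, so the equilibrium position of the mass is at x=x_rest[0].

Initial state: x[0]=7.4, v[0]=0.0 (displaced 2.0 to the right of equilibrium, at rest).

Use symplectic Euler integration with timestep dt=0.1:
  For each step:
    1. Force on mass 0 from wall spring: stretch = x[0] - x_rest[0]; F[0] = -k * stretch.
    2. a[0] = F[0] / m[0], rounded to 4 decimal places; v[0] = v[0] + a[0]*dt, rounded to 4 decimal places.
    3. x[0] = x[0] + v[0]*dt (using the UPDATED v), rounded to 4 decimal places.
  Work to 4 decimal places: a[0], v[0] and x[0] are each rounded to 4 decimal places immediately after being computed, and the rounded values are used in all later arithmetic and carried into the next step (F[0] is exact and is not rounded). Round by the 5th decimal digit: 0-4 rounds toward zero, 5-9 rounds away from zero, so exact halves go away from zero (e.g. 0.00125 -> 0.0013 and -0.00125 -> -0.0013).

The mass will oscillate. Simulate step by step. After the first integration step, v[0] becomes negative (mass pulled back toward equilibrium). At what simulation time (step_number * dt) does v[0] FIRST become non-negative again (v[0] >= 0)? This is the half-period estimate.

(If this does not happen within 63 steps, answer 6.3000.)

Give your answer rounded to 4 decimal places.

Step 0: x=[7.4000] v=[0.0000]
Step 1: x=[7.2533] v=[-1.4667]
Step 2: x=[6.9707] v=[-2.8258]
Step 3: x=[6.5729] v=[-3.9777]
Step 4: x=[6.0891] v=[-4.8378]
Step 5: x=[5.5548] v=[-5.3431]
Step 6: x=[5.0091] v=[-5.4566]
Step 7: x=[4.4921] v=[-5.1699]
Step 8: x=[4.0417] v=[-4.5041]
Step 9: x=[3.6909] v=[-3.5080]
Step 10: x=[3.4654] v=[-2.2547]
Step 11: x=[3.3818] v=[-0.8360]
Step 12: x=[3.4462] v=[0.6440]
First v>=0 after going negative at step 12, time=1.2000

Answer: 1.2000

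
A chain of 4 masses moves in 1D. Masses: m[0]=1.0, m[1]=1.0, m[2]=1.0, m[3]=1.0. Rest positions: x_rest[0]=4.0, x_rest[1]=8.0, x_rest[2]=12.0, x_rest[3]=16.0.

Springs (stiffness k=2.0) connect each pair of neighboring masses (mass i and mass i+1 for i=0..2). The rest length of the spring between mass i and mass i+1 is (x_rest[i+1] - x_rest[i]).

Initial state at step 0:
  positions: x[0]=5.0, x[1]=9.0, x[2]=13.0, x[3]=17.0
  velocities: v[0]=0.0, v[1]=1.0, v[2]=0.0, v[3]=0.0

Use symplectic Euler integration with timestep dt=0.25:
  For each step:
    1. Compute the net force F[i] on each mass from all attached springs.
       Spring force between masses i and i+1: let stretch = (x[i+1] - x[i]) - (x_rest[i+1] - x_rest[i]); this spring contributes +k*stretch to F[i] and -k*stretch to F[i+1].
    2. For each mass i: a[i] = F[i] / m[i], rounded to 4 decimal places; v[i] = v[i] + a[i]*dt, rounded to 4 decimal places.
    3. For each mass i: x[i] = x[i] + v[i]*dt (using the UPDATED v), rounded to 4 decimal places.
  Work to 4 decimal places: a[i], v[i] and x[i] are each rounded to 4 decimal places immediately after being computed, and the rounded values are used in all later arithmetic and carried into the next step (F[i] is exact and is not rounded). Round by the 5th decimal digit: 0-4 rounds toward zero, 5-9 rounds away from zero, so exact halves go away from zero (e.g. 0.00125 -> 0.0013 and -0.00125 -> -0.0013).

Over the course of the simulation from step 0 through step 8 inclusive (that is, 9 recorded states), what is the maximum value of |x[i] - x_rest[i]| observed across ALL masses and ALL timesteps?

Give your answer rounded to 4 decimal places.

Answer: 1.7960

Derivation:
Step 0: x=[5.0000 9.0000 13.0000 17.0000] v=[0.0000 1.0000 0.0000 0.0000]
Step 1: x=[5.0000 9.2500 13.0000 17.0000] v=[0.0000 1.0000 0.0000 0.0000]
Step 2: x=[5.0313 9.4375 13.0313 17.0000] v=[0.1250 0.7500 0.1250 0.0000]
Step 3: x=[5.1133 9.5235 13.1094 17.0039] v=[0.3281 0.3438 0.3125 0.0157]
Step 4: x=[5.2466 9.5064 13.2261 17.0210] v=[0.5332 -0.0684 0.4668 0.0685]
Step 5: x=[5.4124 9.4218 13.3522 17.0638] v=[0.6631 -0.3385 0.5044 0.1711]
Step 6: x=[5.5794 9.3273 13.4510 17.1426] v=[0.6678 -0.3780 0.3950 0.3153]
Step 7: x=[5.7149 9.2798 13.4958 17.2600] v=[0.5418 -0.1901 0.1790 0.4695]
Step 8: x=[5.7960 9.3137 13.4841 17.4069] v=[0.3243 0.1355 -0.0469 0.5874]
Max displacement = 1.7960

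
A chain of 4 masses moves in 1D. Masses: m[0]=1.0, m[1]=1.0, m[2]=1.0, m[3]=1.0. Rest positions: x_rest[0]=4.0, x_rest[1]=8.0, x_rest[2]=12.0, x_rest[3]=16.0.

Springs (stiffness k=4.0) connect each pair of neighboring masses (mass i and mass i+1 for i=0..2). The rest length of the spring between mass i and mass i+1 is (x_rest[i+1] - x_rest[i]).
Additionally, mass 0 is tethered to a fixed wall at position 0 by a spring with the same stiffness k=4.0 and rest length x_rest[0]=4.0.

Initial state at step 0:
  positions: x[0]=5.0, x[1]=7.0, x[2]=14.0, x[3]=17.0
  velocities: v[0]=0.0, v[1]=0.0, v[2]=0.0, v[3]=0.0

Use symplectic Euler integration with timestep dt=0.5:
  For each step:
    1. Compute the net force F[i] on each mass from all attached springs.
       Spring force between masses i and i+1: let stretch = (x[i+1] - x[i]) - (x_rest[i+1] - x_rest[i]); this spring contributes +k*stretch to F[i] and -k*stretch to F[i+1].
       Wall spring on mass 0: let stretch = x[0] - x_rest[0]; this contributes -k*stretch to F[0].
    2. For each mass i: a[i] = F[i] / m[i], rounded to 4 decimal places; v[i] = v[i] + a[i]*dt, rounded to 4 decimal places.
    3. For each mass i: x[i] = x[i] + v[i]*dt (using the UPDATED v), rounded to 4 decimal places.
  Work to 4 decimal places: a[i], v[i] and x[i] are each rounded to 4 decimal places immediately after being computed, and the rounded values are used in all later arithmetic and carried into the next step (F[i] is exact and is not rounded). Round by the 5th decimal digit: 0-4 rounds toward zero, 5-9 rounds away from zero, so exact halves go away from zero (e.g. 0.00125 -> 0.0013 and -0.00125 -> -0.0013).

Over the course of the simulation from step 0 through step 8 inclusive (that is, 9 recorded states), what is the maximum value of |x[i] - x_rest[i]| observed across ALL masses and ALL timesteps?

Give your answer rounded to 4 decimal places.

Answer: 4.0000

Derivation:
Step 0: x=[5.0000 7.0000 14.0000 17.0000] v=[0.0000 0.0000 0.0000 0.0000]
Step 1: x=[2.0000 12.0000 10.0000 18.0000] v=[-6.0000 10.0000 -8.0000 2.0000]
Step 2: x=[7.0000 5.0000 16.0000 15.0000] v=[10.0000 -14.0000 12.0000 -6.0000]
Step 3: x=[3.0000 11.0000 10.0000 17.0000] v=[-8.0000 12.0000 -12.0000 4.0000]
Step 4: x=[4.0000 8.0000 12.0000 16.0000] v=[2.0000 -6.0000 4.0000 -2.0000]
Step 5: x=[5.0000 5.0000 14.0000 15.0000] v=[2.0000 -6.0000 4.0000 -2.0000]
Step 6: x=[1.0000 11.0000 8.0000 17.0000] v=[-8.0000 12.0000 -12.0000 4.0000]
Step 7: x=[6.0000 4.0000 14.0000 14.0000] v=[10.0000 -14.0000 12.0000 -6.0000]
Step 8: x=[3.0000 9.0000 10.0000 15.0000] v=[-6.0000 10.0000 -8.0000 2.0000]
Max displacement = 4.0000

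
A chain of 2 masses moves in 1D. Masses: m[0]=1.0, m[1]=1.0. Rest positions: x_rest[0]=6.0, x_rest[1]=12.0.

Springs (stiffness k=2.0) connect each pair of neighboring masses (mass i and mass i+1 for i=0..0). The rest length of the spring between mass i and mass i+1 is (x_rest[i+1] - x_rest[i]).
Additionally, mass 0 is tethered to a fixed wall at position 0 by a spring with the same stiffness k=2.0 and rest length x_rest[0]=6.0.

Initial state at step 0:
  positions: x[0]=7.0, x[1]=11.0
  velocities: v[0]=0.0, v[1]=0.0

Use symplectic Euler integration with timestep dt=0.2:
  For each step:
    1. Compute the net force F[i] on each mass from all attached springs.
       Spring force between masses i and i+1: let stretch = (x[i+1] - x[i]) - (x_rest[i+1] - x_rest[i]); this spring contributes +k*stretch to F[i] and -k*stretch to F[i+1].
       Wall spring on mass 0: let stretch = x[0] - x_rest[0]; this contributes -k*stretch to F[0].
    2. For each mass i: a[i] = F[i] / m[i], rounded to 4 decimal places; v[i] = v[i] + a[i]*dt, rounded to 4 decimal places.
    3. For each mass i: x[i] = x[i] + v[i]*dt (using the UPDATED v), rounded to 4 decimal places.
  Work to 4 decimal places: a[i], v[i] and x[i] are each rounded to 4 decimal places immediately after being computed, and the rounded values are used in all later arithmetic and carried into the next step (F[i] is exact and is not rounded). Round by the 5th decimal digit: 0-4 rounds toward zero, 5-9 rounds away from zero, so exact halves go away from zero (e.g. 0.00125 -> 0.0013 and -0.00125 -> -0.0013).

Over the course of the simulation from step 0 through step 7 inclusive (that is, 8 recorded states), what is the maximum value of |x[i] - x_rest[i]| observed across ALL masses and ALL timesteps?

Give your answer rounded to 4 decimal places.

Answer: 1.2629

Derivation:
Step 0: x=[7.0000 11.0000] v=[0.0000 0.0000]
Step 1: x=[6.7600 11.1600] v=[-1.2000 0.8000]
Step 2: x=[6.3312 11.4480] v=[-2.1440 1.4400]
Step 3: x=[5.8052 11.8067] v=[-2.6298 1.7933]
Step 4: x=[5.2949 12.1652] v=[-2.5513 1.7927]
Step 5: x=[4.9107 12.4541] v=[-1.9211 1.4446]
Step 6: x=[4.7371 12.6195] v=[-0.8680 0.8272]
Step 7: x=[4.8151 12.6343] v=[0.3901 0.0742]
Max displacement = 1.2629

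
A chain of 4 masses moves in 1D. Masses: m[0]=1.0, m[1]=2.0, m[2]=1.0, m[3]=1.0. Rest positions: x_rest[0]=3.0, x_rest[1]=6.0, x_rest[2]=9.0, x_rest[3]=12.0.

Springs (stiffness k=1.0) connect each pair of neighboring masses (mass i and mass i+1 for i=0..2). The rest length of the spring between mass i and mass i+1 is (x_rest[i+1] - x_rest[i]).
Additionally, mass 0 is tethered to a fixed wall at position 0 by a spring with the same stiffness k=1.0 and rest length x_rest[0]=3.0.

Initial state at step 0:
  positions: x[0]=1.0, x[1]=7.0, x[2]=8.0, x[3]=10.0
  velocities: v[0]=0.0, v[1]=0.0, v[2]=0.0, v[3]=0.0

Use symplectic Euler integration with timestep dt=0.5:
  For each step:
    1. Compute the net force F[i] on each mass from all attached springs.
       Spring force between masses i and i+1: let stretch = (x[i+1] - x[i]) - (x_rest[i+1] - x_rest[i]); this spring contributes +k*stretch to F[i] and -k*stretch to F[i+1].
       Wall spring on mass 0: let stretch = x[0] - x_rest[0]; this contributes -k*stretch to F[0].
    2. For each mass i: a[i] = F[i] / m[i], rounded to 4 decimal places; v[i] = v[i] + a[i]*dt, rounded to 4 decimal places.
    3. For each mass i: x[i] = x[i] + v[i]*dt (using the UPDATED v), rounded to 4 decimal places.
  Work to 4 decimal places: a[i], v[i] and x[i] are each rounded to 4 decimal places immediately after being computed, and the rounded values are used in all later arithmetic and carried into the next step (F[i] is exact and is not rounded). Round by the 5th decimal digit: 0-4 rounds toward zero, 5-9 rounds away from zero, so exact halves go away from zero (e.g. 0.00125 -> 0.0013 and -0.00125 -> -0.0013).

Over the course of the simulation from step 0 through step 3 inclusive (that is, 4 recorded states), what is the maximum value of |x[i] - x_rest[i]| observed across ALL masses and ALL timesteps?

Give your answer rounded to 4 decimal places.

Answer: 2.0704

Derivation:
Step 0: x=[1.0000 7.0000 8.0000 10.0000] v=[0.0000 0.0000 0.0000 0.0000]
Step 1: x=[2.2500 6.3750 8.2500 10.2500] v=[2.5000 -1.2500 0.5000 0.5000]
Step 2: x=[3.9688 5.4688 8.5313 10.7500] v=[3.4375 -1.8125 0.5625 1.0000]
Step 3: x=[5.0704 4.7579 8.6016 11.4454] v=[2.2031 -1.4219 0.1406 1.3907]
Max displacement = 2.0704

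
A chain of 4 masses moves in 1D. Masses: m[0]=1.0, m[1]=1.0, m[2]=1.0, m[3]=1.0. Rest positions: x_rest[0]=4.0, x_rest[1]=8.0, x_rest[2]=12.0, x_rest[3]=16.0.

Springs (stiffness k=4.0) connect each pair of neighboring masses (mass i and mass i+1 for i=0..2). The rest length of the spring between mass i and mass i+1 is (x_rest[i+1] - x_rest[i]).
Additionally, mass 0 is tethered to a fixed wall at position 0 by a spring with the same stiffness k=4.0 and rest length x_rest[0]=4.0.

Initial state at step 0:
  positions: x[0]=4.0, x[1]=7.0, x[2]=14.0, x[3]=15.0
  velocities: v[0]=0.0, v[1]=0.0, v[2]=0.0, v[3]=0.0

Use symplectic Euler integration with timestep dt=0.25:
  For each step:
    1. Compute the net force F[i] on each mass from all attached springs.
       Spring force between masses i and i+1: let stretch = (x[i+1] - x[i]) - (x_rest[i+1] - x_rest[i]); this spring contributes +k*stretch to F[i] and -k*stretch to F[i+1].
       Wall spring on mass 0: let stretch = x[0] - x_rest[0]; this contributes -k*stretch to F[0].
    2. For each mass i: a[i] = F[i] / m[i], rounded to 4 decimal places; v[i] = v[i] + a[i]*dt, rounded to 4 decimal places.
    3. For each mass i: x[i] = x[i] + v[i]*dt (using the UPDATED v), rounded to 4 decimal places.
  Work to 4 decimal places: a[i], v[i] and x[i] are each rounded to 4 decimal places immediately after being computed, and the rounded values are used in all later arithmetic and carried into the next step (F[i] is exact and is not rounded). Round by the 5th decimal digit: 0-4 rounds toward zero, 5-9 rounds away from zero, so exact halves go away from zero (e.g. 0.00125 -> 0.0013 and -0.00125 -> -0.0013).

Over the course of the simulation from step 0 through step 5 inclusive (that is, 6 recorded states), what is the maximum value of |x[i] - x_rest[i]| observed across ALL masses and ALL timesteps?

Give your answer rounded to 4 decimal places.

Step 0: x=[4.0000 7.0000 14.0000 15.0000] v=[0.0000 0.0000 0.0000 0.0000]
Step 1: x=[3.7500 8.0000 12.5000 15.7500] v=[-1.0000 4.0000 -6.0000 3.0000]
Step 2: x=[3.6250 9.0625 10.6875 16.6875] v=[-0.5000 4.2500 -7.2500 3.7500]
Step 3: x=[3.9531 9.1719 9.9688 17.1250] v=[1.3125 0.4375 -2.8750 1.7500]
Step 4: x=[4.5977 8.1758 10.8399 16.7735] v=[2.5782 -3.9844 3.4843 -1.4062]
Step 5: x=[4.9874 6.9512 12.5284 15.9386] v=[1.5586 -4.8984 6.7538 -3.3398]
Max displacement = 2.0312

Answer: 2.0312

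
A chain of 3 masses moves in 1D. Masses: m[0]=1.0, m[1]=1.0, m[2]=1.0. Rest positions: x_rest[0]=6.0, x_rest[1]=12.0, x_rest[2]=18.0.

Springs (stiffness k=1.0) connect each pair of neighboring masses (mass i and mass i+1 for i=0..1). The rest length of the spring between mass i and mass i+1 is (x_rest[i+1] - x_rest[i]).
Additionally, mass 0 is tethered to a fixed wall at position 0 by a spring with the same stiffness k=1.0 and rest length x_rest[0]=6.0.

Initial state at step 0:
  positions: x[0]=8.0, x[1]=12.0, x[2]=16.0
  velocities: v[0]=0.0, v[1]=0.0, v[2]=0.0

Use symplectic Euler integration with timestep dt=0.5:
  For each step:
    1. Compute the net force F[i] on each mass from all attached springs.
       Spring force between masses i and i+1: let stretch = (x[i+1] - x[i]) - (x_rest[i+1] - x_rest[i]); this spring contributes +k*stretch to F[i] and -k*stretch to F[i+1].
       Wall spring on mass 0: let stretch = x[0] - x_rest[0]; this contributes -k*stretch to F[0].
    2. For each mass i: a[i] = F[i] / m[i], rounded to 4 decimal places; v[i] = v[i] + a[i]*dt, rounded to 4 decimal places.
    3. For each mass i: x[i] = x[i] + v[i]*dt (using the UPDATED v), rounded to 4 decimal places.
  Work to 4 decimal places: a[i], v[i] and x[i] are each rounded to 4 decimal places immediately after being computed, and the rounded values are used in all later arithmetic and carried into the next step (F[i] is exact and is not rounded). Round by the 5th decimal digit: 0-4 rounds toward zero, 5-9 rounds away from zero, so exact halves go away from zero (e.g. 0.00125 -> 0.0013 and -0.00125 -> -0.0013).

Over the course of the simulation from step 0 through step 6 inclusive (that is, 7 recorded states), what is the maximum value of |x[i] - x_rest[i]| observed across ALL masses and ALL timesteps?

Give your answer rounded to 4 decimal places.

Step 0: x=[8.0000 12.0000 16.0000] v=[0.0000 0.0000 0.0000]
Step 1: x=[7.0000 12.0000 16.5000] v=[-2.0000 0.0000 1.0000]
Step 2: x=[5.5000 11.8750 17.3750] v=[-3.0000 -0.2500 1.7500]
Step 3: x=[4.2188 11.5313 18.3750] v=[-2.5625 -0.6875 2.0000]
Step 4: x=[3.7110 11.0704 19.1641] v=[-1.0157 -0.9219 1.5782]
Step 5: x=[4.1153 10.7930 19.4298] v=[0.8085 -0.5548 0.5314]
Step 6: x=[5.1602 11.0054 19.0363] v=[2.0897 0.4248 -0.7870]
Max displacement = 2.2890

Answer: 2.2890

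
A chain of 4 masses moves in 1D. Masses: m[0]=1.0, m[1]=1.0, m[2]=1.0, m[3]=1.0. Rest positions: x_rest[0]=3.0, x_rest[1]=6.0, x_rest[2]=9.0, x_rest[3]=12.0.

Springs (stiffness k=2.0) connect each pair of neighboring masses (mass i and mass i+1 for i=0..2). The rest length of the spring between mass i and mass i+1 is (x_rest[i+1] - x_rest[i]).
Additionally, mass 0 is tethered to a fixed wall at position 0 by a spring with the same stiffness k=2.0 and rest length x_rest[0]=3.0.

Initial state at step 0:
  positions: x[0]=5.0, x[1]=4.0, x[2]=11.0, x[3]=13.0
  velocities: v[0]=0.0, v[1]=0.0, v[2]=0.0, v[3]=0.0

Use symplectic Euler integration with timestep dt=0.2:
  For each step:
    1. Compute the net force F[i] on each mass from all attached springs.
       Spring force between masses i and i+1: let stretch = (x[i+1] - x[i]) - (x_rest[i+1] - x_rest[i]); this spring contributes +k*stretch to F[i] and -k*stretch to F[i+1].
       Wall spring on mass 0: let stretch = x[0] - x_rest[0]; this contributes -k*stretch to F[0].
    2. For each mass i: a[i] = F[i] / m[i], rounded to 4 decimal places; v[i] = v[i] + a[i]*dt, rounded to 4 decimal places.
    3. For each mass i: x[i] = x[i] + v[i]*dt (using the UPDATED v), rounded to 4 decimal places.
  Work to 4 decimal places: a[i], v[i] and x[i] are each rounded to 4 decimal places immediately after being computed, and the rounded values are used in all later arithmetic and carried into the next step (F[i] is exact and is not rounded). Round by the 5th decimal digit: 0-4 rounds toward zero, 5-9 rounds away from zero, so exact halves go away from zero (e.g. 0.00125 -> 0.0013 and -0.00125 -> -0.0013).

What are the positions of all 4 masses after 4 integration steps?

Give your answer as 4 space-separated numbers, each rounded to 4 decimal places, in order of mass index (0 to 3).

Answer: 1.8892 8.1280 8.5801 13.3097

Derivation:
Step 0: x=[5.0000 4.0000 11.0000 13.0000] v=[0.0000 0.0000 0.0000 0.0000]
Step 1: x=[4.5200 4.6400 10.6000 13.0800] v=[-2.4000 3.2000 -2.0000 0.4000]
Step 2: x=[3.6880 5.7472 9.9216 13.2016] v=[-4.1600 5.5360 -3.3920 0.6080]
Step 3: x=[2.7257 7.0236 9.1716 13.3008] v=[-4.8115 6.3821 -3.7498 0.4960]
Step 4: x=[1.8892 8.1280 8.5801 13.3097] v=[-4.1826 5.5221 -2.9573 0.0443]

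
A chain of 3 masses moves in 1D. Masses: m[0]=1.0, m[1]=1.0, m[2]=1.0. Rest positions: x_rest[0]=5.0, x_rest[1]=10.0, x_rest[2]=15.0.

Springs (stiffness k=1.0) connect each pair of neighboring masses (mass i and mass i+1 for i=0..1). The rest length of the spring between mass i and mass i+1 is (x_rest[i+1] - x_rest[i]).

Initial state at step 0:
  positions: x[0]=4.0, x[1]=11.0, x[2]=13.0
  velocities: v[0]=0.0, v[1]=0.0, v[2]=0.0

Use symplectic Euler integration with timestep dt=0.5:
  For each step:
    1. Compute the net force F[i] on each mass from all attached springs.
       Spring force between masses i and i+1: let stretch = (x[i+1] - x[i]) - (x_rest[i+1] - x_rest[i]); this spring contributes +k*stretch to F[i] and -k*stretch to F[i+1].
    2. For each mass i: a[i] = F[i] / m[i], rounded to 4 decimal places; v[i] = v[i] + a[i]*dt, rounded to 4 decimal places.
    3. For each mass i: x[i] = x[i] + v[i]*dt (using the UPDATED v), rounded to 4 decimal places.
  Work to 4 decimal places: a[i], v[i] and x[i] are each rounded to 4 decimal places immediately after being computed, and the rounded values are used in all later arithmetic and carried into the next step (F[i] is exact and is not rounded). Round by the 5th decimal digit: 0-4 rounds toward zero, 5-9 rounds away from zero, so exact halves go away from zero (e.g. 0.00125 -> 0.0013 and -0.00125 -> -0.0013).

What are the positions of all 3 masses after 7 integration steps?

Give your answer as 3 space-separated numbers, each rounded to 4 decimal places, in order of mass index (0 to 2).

Step 0: x=[4.0000 11.0000 13.0000] v=[0.0000 0.0000 0.0000]
Step 1: x=[4.5000 9.7500 13.7500] v=[1.0000 -2.5000 1.5000]
Step 2: x=[5.0625 8.1875 14.7500] v=[1.1250 -3.1250 2.0000]
Step 3: x=[5.1563 7.4844 15.3594] v=[0.1875 -1.4063 1.2188]
Step 4: x=[4.5821 8.1680 15.2501] v=[-1.1485 1.3672 -0.2187]
Step 5: x=[3.6543 9.7257 14.6202] v=[-1.8556 3.1153 -1.2598]
Step 6: x=[2.9944 10.9892 14.0167] v=[-1.3199 2.5269 -1.2071]
Step 7: x=[3.0832 11.0109 13.9063] v=[0.1775 0.0433 -0.2209]

Answer: 3.0832 11.0109 13.9063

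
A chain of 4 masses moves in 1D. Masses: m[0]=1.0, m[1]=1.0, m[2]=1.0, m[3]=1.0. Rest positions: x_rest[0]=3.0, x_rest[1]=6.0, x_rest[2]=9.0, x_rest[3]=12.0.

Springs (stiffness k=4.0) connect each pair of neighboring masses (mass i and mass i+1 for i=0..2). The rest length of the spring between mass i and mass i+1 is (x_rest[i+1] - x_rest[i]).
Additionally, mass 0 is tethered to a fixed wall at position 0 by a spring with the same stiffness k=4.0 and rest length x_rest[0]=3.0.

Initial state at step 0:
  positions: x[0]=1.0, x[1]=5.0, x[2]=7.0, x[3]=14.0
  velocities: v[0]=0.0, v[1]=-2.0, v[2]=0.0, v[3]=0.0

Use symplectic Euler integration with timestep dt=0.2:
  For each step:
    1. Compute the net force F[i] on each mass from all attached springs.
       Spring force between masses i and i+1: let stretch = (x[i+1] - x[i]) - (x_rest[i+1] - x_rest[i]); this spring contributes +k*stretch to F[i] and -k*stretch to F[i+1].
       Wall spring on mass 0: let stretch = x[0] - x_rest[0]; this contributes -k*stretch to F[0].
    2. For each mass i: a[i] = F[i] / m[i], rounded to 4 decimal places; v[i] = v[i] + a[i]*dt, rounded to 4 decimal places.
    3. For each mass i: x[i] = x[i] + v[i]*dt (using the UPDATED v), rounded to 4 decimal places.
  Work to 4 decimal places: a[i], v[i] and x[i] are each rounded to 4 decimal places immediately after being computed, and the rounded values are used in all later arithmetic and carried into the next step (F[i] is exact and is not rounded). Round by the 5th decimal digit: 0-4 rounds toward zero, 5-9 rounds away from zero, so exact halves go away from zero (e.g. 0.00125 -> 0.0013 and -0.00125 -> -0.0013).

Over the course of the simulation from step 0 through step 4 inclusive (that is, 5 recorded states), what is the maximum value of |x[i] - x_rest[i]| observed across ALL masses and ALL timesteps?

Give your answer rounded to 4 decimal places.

Step 0: x=[1.0000 5.0000 7.0000 14.0000] v=[0.0000 -2.0000 0.0000 0.0000]
Step 1: x=[1.4800 4.2800 7.8000 13.3600] v=[2.4000 -3.6000 4.0000 -3.2000]
Step 2: x=[2.1712 3.6752 8.9264 12.3104] v=[3.4560 -3.0240 5.6320 -5.2480]
Step 3: x=[2.7556 3.6700 9.7540 11.1994] v=[2.9222 -0.0262 4.1382 -5.5552]
Step 4: x=[3.0454 4.4919 9.8395 10.3371] v=[1.4492 4.1095 0.4273 -4.3115]
Max displacement = 2.3300

Answer: 2.3300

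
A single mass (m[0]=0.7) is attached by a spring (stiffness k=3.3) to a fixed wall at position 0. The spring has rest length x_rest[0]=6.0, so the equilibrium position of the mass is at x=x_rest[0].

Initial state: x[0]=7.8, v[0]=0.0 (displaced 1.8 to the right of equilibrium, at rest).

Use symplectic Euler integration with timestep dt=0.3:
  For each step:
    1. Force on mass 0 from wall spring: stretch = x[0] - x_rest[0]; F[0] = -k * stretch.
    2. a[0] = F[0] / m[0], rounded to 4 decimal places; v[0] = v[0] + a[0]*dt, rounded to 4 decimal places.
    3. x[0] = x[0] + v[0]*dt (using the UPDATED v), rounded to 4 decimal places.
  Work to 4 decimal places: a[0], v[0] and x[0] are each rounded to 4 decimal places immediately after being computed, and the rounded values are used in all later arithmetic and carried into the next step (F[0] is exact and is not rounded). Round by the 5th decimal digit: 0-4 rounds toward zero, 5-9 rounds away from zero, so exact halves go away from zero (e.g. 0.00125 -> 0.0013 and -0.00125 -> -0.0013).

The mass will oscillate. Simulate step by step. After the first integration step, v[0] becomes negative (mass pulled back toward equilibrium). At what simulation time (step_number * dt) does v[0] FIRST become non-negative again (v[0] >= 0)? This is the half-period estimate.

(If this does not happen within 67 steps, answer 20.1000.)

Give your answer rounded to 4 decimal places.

Step 0: x=[7.8000] v=[0.0000]
Step 1: x=[7.0363] v=[-2.5457]
Step 2: x=[5.8329] v=[-4.0113]
Step 3: x=[4.7004] v=[-3.7750]
Step 4: x=[4.1193] v=[-1.9370]
Step 5: x=[4.3362] v=[0.7229]
First v>=0 after going negative at step 5, time=1.5000

Answer: 1.5000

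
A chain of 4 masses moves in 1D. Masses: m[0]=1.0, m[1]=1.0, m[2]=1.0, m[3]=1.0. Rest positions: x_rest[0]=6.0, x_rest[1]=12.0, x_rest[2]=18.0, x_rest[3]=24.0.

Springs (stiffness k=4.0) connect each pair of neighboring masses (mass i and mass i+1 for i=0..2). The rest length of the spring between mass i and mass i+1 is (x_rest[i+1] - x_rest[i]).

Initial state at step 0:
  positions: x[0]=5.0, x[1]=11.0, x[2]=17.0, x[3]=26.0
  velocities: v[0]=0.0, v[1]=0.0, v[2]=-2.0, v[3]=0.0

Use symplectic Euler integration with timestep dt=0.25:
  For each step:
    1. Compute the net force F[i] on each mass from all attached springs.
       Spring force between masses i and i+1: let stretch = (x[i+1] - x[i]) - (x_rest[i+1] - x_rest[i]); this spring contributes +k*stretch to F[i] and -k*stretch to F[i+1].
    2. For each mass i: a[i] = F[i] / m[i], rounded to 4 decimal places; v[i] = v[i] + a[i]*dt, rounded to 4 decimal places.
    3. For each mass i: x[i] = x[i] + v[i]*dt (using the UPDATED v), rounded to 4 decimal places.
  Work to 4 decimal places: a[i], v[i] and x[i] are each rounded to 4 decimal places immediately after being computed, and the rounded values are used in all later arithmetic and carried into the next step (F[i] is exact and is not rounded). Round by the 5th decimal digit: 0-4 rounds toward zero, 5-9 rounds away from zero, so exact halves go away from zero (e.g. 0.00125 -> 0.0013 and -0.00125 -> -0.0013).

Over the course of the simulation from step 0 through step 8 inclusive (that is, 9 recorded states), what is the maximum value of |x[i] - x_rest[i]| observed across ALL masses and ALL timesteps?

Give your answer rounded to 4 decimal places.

Answer: 2.5694

Derivation:
Step 0: x=[5.0000 11.0000 17.0000 26.0000] v=[0.0000 0.0000 -2.0000 0.0000]
Step 1: x=[5.0000 11.0000 17.2500 25.2500] v=[0.0000 0.0000 1.0000 -3.0000]
Step 2: x=[5.0000 11.0625 17.9375 24.0000] v=[0.0000 0.2500 2.7500 -5.0000]
Step 3: x=[5.0156 11.3281 18.4219 22.7344] v=[0.0625 1.0625 1.9375 -5.0625]
Step 4: x=[5.1094 11.7891 18.2110 21.8907] v=[0.3750 1.8438 -0.8438 -3.3750]
Step 5: x=[5.3731 12.1856 17.3145 21.6270] v=[1.0547 1.5860 -3.5860 -1.0547]
Step 6: x=[5.8399 12.1612 16.2139 21.7852] v=[1.8672 -0.0976 -4.4024 0.6328]
Step 7: x=[6.3870 11.5697 15.4930 22.0506] v=[2.1885 -2.3662 -2.8838 1.0615]
Step 8: x=[6.7298 10.6633 15.4306 22.1766] v=[1.3712 -3.6256 -0.2495 0.5039]
Max displacement = 2.5694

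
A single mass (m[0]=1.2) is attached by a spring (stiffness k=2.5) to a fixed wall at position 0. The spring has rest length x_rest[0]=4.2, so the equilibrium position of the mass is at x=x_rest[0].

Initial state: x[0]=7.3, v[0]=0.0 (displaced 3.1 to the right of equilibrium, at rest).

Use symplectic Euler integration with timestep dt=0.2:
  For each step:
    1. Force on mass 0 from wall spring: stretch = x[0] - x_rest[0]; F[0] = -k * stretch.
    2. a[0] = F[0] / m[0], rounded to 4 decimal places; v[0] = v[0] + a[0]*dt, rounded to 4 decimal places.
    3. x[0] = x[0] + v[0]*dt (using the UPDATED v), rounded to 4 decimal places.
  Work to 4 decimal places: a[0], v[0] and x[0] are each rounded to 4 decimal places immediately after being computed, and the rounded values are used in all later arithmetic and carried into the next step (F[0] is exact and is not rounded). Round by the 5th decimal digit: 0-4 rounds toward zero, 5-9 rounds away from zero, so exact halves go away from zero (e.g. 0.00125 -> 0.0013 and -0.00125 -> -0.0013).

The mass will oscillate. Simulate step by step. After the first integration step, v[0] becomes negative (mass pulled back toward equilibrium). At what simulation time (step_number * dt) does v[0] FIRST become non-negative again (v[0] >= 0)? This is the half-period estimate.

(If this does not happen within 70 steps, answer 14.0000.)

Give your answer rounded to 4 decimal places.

Answer: 2.2000

Derivation:
Step 0: x=[7.3000] v=[0.0000]
Step 1: x=[7.0417] v=[-1.2917]
Step 2: x=[6.5466] v=[-2.4757]
Step 3: x=[5.8559] v=[-3.4535]
Step 4: x=[5.0272] v=[-4.1435]
Step 5: x=[4.1296] v=[-4.4882]
Step 6: x=[3.2378] v=[-4.4589]
Step 7: x=[2.4262] v=[-4.0580]
Step 8: x=[1.7624] v=[-3.3189]
Step 9: x=[1.3018] v=[-2.3032]
Step 10: x=[1.0827] v=[-1.0956]
Step 11: x=[1.1234] v=[0.2033]
First v>=0 after going negative at step 11, time=2.2000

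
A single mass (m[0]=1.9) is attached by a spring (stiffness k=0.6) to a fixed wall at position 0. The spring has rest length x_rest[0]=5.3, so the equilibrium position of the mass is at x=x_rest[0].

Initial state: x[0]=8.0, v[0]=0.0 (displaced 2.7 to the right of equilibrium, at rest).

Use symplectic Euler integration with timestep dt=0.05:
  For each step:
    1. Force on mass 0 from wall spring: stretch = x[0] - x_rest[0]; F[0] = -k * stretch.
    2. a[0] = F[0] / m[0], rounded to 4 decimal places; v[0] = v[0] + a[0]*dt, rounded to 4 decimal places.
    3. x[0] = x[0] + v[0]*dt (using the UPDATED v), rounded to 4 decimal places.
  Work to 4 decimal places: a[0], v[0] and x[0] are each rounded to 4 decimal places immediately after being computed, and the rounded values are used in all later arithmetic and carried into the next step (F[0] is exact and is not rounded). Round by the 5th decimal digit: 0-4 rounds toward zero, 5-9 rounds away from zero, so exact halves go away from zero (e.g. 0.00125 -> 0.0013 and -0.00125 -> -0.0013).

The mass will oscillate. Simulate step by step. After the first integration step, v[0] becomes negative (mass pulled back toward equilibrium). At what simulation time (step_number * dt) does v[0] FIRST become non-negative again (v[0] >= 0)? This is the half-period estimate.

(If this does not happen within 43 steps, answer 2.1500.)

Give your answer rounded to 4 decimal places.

Step 0: x=[8.0000] v=[0.0000]
Step 1: x=[7.9979] v=[-0.0426]
Step 2: x=[7.9936] v=[-0.0852]
Step 3: x=[7.9872] v=[-0.1277]
Step 4: x=[7.9787] v=[-0.1701]
Step 5: x=[7.9681] v=[-0.2124]
Step 6: x=[7.9554] v=[-0.2545]
Step 7: x=[7.9406] v=[-0.2964]
Step 8: x=[7.9237] v=[-0.3381]
Step 9: x=[7.9047] v=[-0.3795]
Step 10: x=[7.8837] v=[-0.4206]
Step 11: x=[7.8606] v=[-0.4614]
Step 12: x=[7.8355] v=[-0.5018]
Step 13: x=[7.8084] v=[-0.5418]
Step 14: x=[7.7793] v=[-0.5814]
Step 15: x=[7.7483] v=[-0.6205]
Step 16: x=[7.7153] v=[-0.6592]
Step 17: x=[7.6804] v=[-0.6973]
Step 18: x=[7.6437] v=[-0.7349]
Step 19: x=[7.6051] v=[-0.7719]
Step 20: x=[7.5647] v=[-0.8083]
Step 21: x=[7.5225] v=[-0.8441]
Step 22: x=[7.4785] v=[-0.8792]
Step 23: x=[7.4328] v=[-0.9136]
Step 24: x=[7.3854] v=[-0.9473]
Step 25: x=[7.3364] v=[-0.9802]
Step 26: x=[7.2858] v=[-1.0124]
Step 27: x=[7.2336] v=[-1.0438]
Step 28: x=[7.1799] v=[-1.0743]
Step 29: x=[7.1247] v=[-1.1040]
Step 30: x=[7.0681] v=[-1.1328]
Step 31: x=[7.0101] v=[-1.1607]
Step 32: x=[6.9507] v=[-1.1877]
Step 33: x=[6.8900] v=[-1.2138]
Step 34: x=[6.8281] v=[-1.2389]
Step 35: x=[6.7650] v=[-1.2630]
Step 36: x=[6.7007] v=[-1.2861]
Step 37: x=[6.6353] v=[-1.3082]
Step 38: x=[6.5688] v=[-1.3293]
Step 39: x=[6.5013] v=[-1.3493]
Step 40: x=[6.4329] v=[-1.3683]
Step 41: x=[6.3636] v=[-1.3862]
Step 42: x=[6.2935] v=[-1.4030]
Step 43: x=[6.2226] v=[-1.4187]
v[0] did not become non-negative within 43 steps; using fallback time=2.1500

Answer: 2.1500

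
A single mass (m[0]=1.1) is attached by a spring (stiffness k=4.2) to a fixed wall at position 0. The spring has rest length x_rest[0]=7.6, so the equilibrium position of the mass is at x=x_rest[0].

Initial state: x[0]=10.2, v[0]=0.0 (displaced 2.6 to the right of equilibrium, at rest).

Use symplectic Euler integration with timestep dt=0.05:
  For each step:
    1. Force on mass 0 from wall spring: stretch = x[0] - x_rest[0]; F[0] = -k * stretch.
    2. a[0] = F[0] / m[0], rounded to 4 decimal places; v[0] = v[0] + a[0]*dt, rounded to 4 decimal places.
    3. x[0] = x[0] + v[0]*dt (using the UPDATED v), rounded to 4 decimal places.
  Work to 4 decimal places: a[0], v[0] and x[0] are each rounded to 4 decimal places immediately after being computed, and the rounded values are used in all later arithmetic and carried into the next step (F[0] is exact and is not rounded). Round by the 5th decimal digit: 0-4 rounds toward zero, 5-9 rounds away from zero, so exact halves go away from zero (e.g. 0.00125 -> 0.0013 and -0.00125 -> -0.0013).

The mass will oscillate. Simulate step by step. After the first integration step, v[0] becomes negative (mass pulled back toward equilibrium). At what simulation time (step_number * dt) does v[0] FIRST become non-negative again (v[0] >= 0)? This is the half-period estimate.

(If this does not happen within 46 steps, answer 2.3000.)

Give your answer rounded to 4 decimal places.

Answer: 1.6500

Derivation:
Step 0: x=[10.2000] v=[0.0000]
Step 1: x=[10.1752] v=[-0.4964]
Step 2: x=[10.1258] v=[-0.9880]
Step 3: x=[10.0523] v=[-1.4702]
Step 4: x=[9.9554] v=[-1.9384]
Step 5: x=[9.8360] v=[-2.3881]
Step 6: x=[9.6953] v=[-2.8150]
Step 7: x=[9.5346] v=[-3.2150]
Step 8: x=[9.3554] v=[-3.5843]
Step 9: x=[9.1594] v=[-3.9194]
Step 10: x=[8.9485] v=[-4.2171]
Step 11: x=[8.7248] v=[-4.4745]
Step 12: x=[8.4903] v=[-4.6892]
Step 13: x=[8.2473] v=[-4.8592]
Step 14: x=[7.9982] v=[-4.9828]
Step 15: x=[7.7453] v=[-5.0588]
Step 16: x=[7.4910] v=[-5.0865]
Step 17: x=[7.2377] v=[-5.0657]
Step 18: x=[6.9879] v=[-4.9965]
Step 19: x=[6.7439] v=[-4.8796]
Step 20: x=[6.5081] v=[-4.7162]
Step 21: x=[6.2827] v=[-4.5077]
Step 22: x=[6.0699] v=[-4.2562]
Step 23: x=[5.8717] v=[-3.9641]
Step 24: x=[5.6900] v=[-3.6342]
Step 25: x=[5.5265] v=[-3.2696]
Step 26: x=[5.3828] v=[-2.8738]
Step 27: x=[5.2603] v=[-2.4505]
Step 28: x=[5.1601] v=[-2.0038]
Step 29: x=[5.0832] v=[-1.5380]
Step 30: x=[5.0303] v=[-1.0575]
Step 31: x=[5.0020] v=[-0.5669]
Step 32: x=[4.9985] v=[-0.0709]
Step 33: x=[5.0198] v=[0.4258]
First v>=0 after going negative at step 33, time=1.6500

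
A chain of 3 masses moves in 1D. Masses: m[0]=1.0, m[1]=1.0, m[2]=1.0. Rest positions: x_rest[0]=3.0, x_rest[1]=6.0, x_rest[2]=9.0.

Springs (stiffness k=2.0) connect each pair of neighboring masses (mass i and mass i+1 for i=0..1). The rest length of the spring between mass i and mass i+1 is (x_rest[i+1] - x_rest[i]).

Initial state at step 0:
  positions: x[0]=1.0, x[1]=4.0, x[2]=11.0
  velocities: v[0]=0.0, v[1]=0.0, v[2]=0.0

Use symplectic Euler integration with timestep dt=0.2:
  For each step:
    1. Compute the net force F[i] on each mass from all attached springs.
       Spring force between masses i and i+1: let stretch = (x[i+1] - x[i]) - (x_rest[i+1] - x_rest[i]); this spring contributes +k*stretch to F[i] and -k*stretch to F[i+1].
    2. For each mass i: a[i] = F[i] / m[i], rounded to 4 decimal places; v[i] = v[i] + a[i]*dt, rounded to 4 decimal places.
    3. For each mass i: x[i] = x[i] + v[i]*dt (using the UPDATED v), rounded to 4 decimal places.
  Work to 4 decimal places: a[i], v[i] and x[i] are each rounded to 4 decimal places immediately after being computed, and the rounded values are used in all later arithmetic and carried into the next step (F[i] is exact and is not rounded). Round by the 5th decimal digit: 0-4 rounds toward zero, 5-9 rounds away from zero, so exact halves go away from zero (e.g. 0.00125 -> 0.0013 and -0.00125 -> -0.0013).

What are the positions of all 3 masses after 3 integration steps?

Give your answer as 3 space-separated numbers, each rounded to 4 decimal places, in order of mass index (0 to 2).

Answer: 1.1198 5.5544 9.3258

Derivation:
Step 0: x=[1.0000 4.0000 11.0000] v=[0.0000 0.0000 0.0000]
Step 1: x=[1.0000 4.3200 10.6800] v=[0.0000 1.6000 -1.6000]
Step 2: x=[1.0256 4.8832 10.0912] v=[0.1280 2.8160 -2.9440]
Step 3: x=[1.1198 5.5544 9.3258] v=[0.4710 3.3562 -3.8272]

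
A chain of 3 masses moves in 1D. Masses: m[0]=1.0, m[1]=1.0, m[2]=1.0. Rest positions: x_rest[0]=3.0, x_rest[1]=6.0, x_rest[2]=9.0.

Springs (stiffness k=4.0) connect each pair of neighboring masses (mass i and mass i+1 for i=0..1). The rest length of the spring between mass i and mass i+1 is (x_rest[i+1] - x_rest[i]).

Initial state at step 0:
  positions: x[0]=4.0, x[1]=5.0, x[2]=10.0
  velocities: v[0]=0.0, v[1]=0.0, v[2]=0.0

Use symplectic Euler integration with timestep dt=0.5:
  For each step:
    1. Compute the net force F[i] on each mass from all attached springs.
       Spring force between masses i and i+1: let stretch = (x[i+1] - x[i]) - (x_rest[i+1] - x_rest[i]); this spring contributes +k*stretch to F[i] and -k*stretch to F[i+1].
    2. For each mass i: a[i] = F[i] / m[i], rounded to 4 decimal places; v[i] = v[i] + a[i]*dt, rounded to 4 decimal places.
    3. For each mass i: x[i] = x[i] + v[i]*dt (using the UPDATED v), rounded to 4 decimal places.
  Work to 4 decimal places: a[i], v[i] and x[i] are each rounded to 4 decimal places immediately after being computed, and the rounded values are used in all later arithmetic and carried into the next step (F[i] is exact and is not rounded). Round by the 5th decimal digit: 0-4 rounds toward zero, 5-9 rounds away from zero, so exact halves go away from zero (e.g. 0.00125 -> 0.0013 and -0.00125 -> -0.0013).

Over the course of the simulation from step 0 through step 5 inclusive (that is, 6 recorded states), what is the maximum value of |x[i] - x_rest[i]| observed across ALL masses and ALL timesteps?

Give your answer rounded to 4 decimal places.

Answer: 3.0000

Derivation:
Step 0: x=[4.0000 5.0000 10.0000] v=[0.0000 0.0000 0.0000]
Step 1: x=[2.0000 9.0000 8.0000] v=[-4.0000 8.0000 -4.0000]
Step 2: x=[4.0000 5.0000 10.0000] v=[4.0000 -8.0000 4.0000]
Step 3: x=[4.0000 5.0000 10.0000] v=[0.0000 0.0000 0.0000]
Step 4: x=[2.0000 9.0000 8.0000] v=[-4.0000 8.0000 -4.0000]
Step 5: x=[4.0000 5.0000 10.0000] v=[4.0000 -8.0000 4.0000]
Max displacement = 3.0000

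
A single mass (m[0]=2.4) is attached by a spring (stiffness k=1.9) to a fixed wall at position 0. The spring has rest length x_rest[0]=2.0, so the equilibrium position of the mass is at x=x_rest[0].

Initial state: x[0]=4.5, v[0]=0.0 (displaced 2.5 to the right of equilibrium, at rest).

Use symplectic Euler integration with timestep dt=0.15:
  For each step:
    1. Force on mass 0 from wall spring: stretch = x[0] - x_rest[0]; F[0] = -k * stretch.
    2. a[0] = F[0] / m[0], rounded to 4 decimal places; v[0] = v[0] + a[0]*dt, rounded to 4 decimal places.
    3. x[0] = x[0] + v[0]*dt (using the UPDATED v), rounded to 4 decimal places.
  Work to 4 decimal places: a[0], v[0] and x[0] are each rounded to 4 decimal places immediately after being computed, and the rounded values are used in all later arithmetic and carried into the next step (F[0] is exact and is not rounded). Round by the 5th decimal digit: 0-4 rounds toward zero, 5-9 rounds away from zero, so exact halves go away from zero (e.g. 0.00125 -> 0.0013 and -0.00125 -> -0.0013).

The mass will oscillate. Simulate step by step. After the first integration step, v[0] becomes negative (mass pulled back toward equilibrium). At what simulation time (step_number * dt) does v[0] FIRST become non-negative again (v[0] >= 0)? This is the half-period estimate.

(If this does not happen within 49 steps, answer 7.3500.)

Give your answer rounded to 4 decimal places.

Step 0: x=[4.5000] v=[0.0000]
Step 1: x=[4.4555] v=[-0.2969]
Step 2: x=[4.3672] v=[-0.5885]
Step 3: x=[4.2368] v=[-0.8696]
Step 4: x=[4.0665] v=[-1.1352]
Step 5: x=[3.8594] v=[-1.3806]
Step 6: x=[3.6192] v=[-1.6014]
Step 7: x=[3.3501] v=[-1.7937]
Step 8: x=[3.0570] v=[-1.9540]
Step 9: x=[2.7451] v=[-2.0795]
Step 10: x=[2.4199] v=[-2.1680]
Step 11: x=[2.0872] v=[-2.2179]
Step 12: x=[1.7530] v=[-2.2283]
Step 13: x=[1.4232] v=[-2.1990]
Step 14: x=[1.1036] v=[-2.1305]
Step 15: x=[0.8000] v=[-2.0240]
Step 16: x=[0.5178] v=[-1.8815]
Step 17: x=[0.2620] v=[-1.7055]
Step 18: x=[0.0371] v=[-1.4991]
Step 19: x=[-0.1528] v=[-1.2660]
Step 20: x=[-0.3044] v=[-1.0104]
Step 21: x=[-0.4149] v=[-0.7368]
Step 22: x=[-0.4824] v=[-0.4500]
Step 23: x=[-0.5057] v=[-0.1552]
Step 24: x=[-0.4843] v=[0.1424]
First v>=0 after going negative at step 24, time=3.6000

Answer: 3.6000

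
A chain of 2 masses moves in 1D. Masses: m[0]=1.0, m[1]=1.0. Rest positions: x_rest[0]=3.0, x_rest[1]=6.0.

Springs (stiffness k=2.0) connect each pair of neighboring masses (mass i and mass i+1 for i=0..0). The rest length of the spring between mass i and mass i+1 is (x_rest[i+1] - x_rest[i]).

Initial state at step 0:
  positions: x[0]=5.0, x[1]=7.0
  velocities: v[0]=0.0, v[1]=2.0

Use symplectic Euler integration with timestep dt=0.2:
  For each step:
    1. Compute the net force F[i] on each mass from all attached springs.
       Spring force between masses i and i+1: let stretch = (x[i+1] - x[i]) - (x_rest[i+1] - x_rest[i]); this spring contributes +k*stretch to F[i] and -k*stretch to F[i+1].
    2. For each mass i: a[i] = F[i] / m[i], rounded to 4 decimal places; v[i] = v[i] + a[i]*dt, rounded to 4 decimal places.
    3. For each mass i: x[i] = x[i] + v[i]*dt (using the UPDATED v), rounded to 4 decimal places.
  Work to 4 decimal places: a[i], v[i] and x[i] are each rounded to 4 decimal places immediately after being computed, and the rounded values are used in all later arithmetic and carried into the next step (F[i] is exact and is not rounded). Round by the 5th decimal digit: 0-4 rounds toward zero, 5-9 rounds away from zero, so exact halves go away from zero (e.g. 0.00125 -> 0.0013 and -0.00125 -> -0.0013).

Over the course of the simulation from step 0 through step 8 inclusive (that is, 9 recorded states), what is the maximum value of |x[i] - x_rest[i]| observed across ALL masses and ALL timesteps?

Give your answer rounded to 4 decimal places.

Step 0: x=[5.0000 7.0000] v=[0.0000 2.0000]
Step 1: x=[4.9200 7.4800] v=[-0.4000 2.4000]
Step 2: x=[4.8048 7.9952] v=[-0.5760 2.5760]
Step 3: x=[4.7048 8.4952] v=[-0.4998 2.4998]
Step 4: x=[4.6681 8.9319] v=[-0.1836 2.1836]
Step 5: x=[4.7325 9.2675] v=[0.3219 1.6781]
Step 6: x=[4.9197 9.4803] v=[0.9359 1.0641]
Step 7: x=[5.2317 9.5683] v=[1.5601 0.4399]
Step 8: x=[5.6506 9.5494] v=[2.0947 -0.0947]
Max displacement = 3.5683

Answer: 3.5683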